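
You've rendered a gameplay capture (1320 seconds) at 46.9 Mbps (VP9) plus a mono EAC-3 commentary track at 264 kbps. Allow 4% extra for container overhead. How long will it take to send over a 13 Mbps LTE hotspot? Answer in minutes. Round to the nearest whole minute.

Audio: 264 kbps = 0.264 Mbps.
Total bitrate: 47.164 Mbps.
File: 47.164 Mbps × 1320 s = 62256.5 Mb.
With 4% container overhead: ×1.04. → 64746.7 Mb.
At 13 Mbps: 64746.7 / 13 = 4980.5 s ≈ 83 minutes.

83 minutes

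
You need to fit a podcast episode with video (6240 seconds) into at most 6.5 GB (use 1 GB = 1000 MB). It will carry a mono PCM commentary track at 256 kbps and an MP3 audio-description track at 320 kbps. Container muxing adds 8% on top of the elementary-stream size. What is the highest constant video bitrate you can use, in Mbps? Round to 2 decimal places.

Budget: 6.5 GB = 52000.0 Mb.
Stream payload after overhead: 52000.0 / 1.08 = 48148.1 Mb.
Total bitrate budget: 48148.1 Mb / 6240 s = 7.716 Mbps.
Audio total: 256 + 320 = 576 kbps = 0.576 Mbps.
Video: 7.716 − 0.576 = 7.140 Mbps.

7.14 Mbps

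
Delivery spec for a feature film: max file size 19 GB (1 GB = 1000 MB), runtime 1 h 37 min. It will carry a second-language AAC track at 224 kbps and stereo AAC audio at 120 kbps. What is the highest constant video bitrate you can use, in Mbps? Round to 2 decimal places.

25.77 Mbps

Budget: 19 GB = 152000.0 Mb.
1 h 37 min = 97 min = 5820 s
Total bitrate budget: 152000.0 Mb / 5820 s = 26.117 Mbps.
Audio total: 224 + 120 = 344 kbps = 0.344 Mbps.
Video: 26.117 − 0.344 = 25.773 Mbps.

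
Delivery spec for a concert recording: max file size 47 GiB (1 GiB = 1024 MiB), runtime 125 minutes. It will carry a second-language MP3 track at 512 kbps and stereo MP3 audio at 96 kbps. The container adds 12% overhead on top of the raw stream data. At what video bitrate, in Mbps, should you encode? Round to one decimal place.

Budget: 47 GiB = 403726.9 Mb.
Stream payload after overhead: 403726.9 / 1.12 = 360470.5 Mb.
125 min = 7500 s
Total bitrate budget: 360470.5 Mb / 7500 s = 48.063 Mbps.
Audio total: 512 + 96 = 608 kbps = 0.608 Mbps.
Video: 48.063 − 0.608 = 47.455 Mbps.

47.5 Mbps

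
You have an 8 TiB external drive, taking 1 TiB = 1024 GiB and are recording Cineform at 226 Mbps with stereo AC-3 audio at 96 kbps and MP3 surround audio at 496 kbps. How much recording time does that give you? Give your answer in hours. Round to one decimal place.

86.3 hours

Audio total: 96 + 496 = 592 kbps = 0.592 Mbps.
Total bitrate: 226 + 0.592 = 226.592 Mbps.
Capacity: 8 TiB = 70,368,744 Mb.
Recording time: 70,368,744 / 226.592 = 310,553 s ≈ 86.3 hours.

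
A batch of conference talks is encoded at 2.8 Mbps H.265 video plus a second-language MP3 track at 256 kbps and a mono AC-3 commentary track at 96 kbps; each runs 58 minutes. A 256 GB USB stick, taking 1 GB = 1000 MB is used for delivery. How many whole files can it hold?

186

58 min = 3480 s
Audio total: 256 + 96 = 352 kbps = 0.352 Mbps.
Total bitrate: 3.152 Mbps.
Per item: 3.152 Mbps × 3480 s = 10,969 Mb = 1,371 MB.
Capacity: 256 GB = 2,048,000 Mb; 186.71 items → 186 complete.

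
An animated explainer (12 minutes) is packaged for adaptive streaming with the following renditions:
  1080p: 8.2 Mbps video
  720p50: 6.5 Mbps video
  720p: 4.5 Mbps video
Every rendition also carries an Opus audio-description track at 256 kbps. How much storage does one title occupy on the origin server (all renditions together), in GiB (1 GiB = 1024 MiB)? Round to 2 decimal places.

12 min = 720 s
Audio: 256 kbps = 0.256 Mbps.
Sum of rendition bitrates: (8.2+0.256) + (6.5+0.256) + (4.5+0.256) = 19.968 Mbps.
× 720 s = 14,377 Mb = 1,797 MB = 1.674 GiB.

1.67 GiB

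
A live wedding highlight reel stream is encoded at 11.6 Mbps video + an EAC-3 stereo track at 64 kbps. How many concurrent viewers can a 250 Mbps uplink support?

21

Audio: 64 kbps = 0.064 Mbps.
Per-viewer media rate: 11.664 Mbps.
250 Mbps = 250.0 Mbps; 250.0 / 11.664 = 21.43 → 21 viewers.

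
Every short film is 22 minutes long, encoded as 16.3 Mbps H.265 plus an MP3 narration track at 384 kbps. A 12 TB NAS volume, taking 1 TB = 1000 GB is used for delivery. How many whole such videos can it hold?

4359

22 min = 1320 s
Audio: 384 kbps = 0.384 Mbps.
Total bitrate: 16.684 Mbps.
Per item: 16.684 Mbps × 1320 s = 22,023 Mb = 2,753 MB.
Capacity: 12 TB = 96,000,000 Mb; 4359.10 items → 4359 complete.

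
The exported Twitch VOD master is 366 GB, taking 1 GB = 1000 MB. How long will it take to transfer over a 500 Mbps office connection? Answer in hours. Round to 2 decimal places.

1.63 hours

File: 366 GB = 2928000.0 Mb.
At 500 Mbps: 2928000.0 / 500 = 5856.0 s ≈ 1.63 hours.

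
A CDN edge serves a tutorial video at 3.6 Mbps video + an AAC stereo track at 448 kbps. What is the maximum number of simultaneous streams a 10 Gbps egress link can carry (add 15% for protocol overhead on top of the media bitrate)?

Audio: 448 kbps = 0.448 Mbps.
Per-viewer media rate: 4.048 Mbps.
On the wire with 15% overhead: 4.655 Mbps.
10 Gbps = 10,000 Mbps; 10,000 / 4.655 = 2148.14 → 2148 viewers.

2148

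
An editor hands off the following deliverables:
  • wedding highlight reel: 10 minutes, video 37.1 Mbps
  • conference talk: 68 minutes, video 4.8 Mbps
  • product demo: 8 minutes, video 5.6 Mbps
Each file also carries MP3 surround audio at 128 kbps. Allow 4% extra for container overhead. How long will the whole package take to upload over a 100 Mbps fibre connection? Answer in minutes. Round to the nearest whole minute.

Audio: 128 kbps = 0.128 Mbps.
wedding highlight reel: 37.228 Mbps × 600 s × 1.04 = 23230.3 Mb
conference talk: 4.928 Mbps × 4080 s × 1.04 = 20910.5 Mb
product demo: 5.728 Mbps × 480 s × 1.04 = 2859.4 Mb
Total: 47000.2 Mb = 5875.0 MB.
At 100 Mbps: 47000.2 / 100 = 470 s ≈ 7.83 minutes.

8 minutes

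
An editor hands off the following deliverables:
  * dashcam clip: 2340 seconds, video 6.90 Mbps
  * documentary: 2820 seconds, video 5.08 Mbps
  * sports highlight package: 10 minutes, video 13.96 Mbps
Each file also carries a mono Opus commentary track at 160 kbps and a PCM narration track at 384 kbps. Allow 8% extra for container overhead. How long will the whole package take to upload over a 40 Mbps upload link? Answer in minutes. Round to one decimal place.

18.9 minutes

Audio total: 160 + 384 = 544 kbps = 0.544 Mbps.
dashcam clip: 7.444 Mbps × 2340 s × 1.08 = 18812.5 Mb
documentary: 5.624 Mbps × 2820 s × 1.08 = 17128.5 Mb
sports highlight package: 14.504 Mbps × 600 s × 1.08 = 9398.6 Mb
Total: 45339.5 Mb = 5667.4 MB.
At 40 Mbps: 45339.5 / 40 = 1133 s ≈ 18.9 minutes.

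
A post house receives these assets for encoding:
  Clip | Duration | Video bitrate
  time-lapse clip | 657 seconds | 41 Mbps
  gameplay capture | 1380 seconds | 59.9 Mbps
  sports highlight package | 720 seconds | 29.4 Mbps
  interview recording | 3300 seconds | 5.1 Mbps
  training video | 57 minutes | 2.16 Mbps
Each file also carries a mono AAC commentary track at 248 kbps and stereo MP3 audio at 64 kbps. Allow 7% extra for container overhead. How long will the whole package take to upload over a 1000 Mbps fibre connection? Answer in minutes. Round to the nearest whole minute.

3 minutes

Audio total: 248 + 64 = 312 kbps = 0.312 Mbps.
time-lapse clip: 41.312 Mbps × 657 s × 1.07 = 29041.9 Mb
gameplay capture: 60.212 Mbps × 1380 s × 1.07 = 88909.0 Mb
sports highlight package: 29.712 Mbps × 720 s × 1.07 = 22890.1 Mb
interview recording: 5.412 Mbps × 3300 s × 1.07 = 19109.8 Mb
training video: 2.472 Mbps × 3420 s × 1.07 = 9046.0 Mb
Total: 168996.9 Mb = 21124.6 MB.
At 1000 Mbps: 168996.9 / 1000 = 169 s ≈ 2.82 minutes.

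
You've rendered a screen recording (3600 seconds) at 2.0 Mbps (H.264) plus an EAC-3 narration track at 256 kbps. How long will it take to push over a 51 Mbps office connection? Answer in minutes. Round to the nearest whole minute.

3 minutes

Audio: 256 kbps = 0.256 Mbps.
Total bitrate: 2.256 Mbps.
File: 2.256 Mbps × 3600 s = 8121.6 Mb.
At 51 Mbps: 8121.6 / 51 = 159.2 s ≈ 2.65 minutes.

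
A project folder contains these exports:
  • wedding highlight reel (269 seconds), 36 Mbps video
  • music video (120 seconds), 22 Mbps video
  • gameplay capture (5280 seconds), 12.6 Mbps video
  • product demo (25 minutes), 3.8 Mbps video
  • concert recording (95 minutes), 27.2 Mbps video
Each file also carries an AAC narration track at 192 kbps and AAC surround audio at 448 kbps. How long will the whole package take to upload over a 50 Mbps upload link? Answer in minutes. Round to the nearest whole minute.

Audio total: 192 + 448 = 640 kbps = 0.640 Mbps.
wedding highlight reel: 36.640 Mbps × 269 s = 9856.2 Mb
music video: 22.640 Mbps × 120 s = 2716.8 Mb
gameplay capture: 13.240 Mbps × 5280 s = 69907.2 Mb
product demo: 4.440 Mbps × 1500 s = 6660.0 Mb
concert recording: 27.840 Mbps × 5700 s = 158688.0 Mb
Total: 247828.2 Mb = 30978.5 MB.
At 50 Mbps: 247828.2 / 50 = 4957 s ≈ 82.6 minutes.

83 minutes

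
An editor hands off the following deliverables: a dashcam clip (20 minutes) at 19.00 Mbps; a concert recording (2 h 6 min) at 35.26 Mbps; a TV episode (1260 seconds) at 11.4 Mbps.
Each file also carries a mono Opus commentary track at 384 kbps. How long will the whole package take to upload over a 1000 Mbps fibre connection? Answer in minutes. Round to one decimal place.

5.1 minutes

Audio: 384 kbps = 0.384 Mbps.
dashcam clip: 19.384 Mbps × 1200 s = 23260.8 Mb
concert recording: 35.644 Mbps × 7560 s = 269468.6 Mb
TV episode: 11.784 Mbps × 1260 s = 14847.8 Mb
Total: 307577.3 Mb = 38447.2 MB.
At 1000 Mbps: 307577.3 / 1000 = 308 s ≈ 5.13 minutes.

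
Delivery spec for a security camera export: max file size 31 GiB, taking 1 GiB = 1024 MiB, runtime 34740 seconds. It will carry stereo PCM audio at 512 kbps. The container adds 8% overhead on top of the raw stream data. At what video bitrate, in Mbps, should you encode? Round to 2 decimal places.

6.59 Mbps

Budget: 31 GiB = 266288.0 Mb.
Stream payload after overhead: 266288.0 / 1.08 = 246562.9 Mb.
Total bitrate budget: 246562.9 Mb / 34740 s = 7.097 Mbps.
Audio: 512 kbps = 0.512 Mbps.
Video: 7.097 − 0.512 = 6.585 Mbps.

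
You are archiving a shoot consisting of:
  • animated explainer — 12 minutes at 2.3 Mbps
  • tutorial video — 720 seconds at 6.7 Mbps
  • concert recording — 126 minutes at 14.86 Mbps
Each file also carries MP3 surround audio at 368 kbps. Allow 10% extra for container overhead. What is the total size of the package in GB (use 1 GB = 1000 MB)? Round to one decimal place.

Audio: 368 kbps = 0.368 Mbps.
animated explainer: 2.668 Mbps × 720 s × 1.10 = 2113.1 Mb
tutorial video: 7.068 Mbps × 720 s × 1.10 = 5597.9 Mb
concert recording: 15.228 Mbps × 7560 s × 1.10 = 126636.0 Mb
Total: 134347.0 Mb = 16793.4 MB.
= 16.79 GB.

16.8 GB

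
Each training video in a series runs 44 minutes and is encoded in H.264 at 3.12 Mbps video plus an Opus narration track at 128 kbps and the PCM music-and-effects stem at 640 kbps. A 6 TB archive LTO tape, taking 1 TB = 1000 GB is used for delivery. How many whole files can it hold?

44 min = 2640 s
Audio total: 128 + 640 = 768 kbps = 0.768 Mbps.
Total bitrate: 3.888 Mbps.
Per item: 3.888 Mbps × 2640 s = 10,264 Mb = 1,283 MB.
Capacity: 6 TB = 48,000,000 Mb; 4676.39 items → 4676 complete.

4676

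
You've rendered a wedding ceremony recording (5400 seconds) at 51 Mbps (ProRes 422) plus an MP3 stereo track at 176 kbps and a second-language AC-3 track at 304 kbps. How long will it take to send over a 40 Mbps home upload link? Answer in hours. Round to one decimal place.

Audio total: 176 + 304 = 480 kbps = 0.480 Mbps.
Total bitrate: 51.480 Mbps.
File: 51.480 Mbps × 5400 s = 277992.0 Mb.
At 40 Mbps: 277992.0 / 40 = 6949.8 s ≈ 1.93 hours.

1.9 hours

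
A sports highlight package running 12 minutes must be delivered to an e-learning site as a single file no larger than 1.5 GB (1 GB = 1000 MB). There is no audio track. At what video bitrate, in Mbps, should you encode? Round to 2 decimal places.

Budget: 1.5 GB = 12000.0 Mb.
12 min = 720 s
Total bitrate budget: 12000.0 Mb / 720 s = 16.667 Mbps.

16.67 Mbps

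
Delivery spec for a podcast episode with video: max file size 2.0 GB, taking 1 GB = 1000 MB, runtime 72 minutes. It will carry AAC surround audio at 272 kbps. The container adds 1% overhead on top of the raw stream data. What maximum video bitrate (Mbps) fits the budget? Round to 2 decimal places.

Budget: 2.0 GB = 16000.0 Mb.
Stream payload after overhead: 16000.0 / 1.01 = 15841.6 Mb.
72 min = 4320 s
Total bitrate budget: 15841.6 Mb / 4320 s = 3.667 Mbps.
Audio: 272 kbps = 0.272 Mbps.
Video: 3.667 − 0.272 = 3.395 Mbps.

3.40 Mbps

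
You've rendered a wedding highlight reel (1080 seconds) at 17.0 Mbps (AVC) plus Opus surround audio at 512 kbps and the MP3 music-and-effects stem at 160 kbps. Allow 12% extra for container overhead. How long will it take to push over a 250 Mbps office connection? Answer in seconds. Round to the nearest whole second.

Audio total: 512 + 160 = 672 kbps = 0.672 Mbps.
Total bitrate: 17.672 Mbps.
File: 17.672 Mbps × 1080 s = 19085.8 Mb.
With 12% container overhead: ×1.12. → 21376.1 Mb.
At 250 Mbps: 21376.1 / 250 = 85.5 s ≈ 85.5 seconds.

86 seconds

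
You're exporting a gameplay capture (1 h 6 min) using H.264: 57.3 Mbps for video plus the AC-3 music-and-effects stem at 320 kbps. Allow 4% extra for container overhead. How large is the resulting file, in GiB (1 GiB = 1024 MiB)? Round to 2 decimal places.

1 h 6 min = 66 min = 3960 s
Audio: 320 kbps = 0.320 Mbps.
Total bitrate: 57.3 + 0.320 = 57.620 Mbps.
Stream data: 57.620 Mbps × 3960 s = 228175.2 Mb.
With 4% container overhead: ×1.04.
237,302 Mb = 29,662,776,000 bytes ÷ 1,073,741,824 = 27.63 GiB.

27.63 GiB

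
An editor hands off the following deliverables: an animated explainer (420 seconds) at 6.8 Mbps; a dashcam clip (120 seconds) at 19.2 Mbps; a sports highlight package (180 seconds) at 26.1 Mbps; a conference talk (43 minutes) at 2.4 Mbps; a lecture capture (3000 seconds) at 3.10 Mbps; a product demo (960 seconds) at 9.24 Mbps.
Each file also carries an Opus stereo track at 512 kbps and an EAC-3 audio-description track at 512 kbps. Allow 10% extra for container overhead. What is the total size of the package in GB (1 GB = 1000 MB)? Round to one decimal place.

5.7 GB

Audio total: 512 + 512 = 1024 kbps = 1.024 Mbps.
animated explainer: 7.824 Mbps × 420 s × 1.10 = 3614.7 Mb
dashcam clip: 20.224 Mbps × 120 s × 1.10 = 2669.6 Mb
sports highlight package: 27.124 Mbps × 180 s × 1.10 = 5370.6 Mb
conference talk: 3.424 Mbps × 2580 s × 1.10 = 9717.3 Mb
lecture capture: 4.124 Mbps × 3000 s × 1.10 = 13609.2 Mb
product demo: 10.264 Mbps × 960 s × 1.10 = 10838.8 Mb
Total: 45820.1 Mb = 5727.5 MB.
= 5.728 GB.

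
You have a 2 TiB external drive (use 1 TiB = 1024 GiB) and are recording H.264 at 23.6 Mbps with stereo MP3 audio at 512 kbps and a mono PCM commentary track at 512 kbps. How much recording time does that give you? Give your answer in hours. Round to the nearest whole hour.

Audio total: 512 + 512 = 1024 kbps = 1.024 Mbps.
Total bitrate: 23.6 + 1.024 = 24.624 Mbps.
Capacity: 2 TiB = 17,592,186 Mb.
Recording time: 17,592,186 / 24.624 = 714,433 s ≈ 198 hours.

198 hours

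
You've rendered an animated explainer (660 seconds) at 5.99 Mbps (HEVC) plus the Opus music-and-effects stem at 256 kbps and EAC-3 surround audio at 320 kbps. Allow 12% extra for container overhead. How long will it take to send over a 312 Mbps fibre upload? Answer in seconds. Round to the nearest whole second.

16 seconds

Audio total: 256 + 320 = 576 kbps = 0.576 Mbps.
Total bitrate: 6.566 Mbps.
File: 6.566 Mbps × 660 s = 4333.6 Mb.
With 12% container overhead: ×1.12. → 4853.6 Mb.
At 312 Mbps: 4853.6 / 312 = 15.6 s ≈ 15.6 seconds.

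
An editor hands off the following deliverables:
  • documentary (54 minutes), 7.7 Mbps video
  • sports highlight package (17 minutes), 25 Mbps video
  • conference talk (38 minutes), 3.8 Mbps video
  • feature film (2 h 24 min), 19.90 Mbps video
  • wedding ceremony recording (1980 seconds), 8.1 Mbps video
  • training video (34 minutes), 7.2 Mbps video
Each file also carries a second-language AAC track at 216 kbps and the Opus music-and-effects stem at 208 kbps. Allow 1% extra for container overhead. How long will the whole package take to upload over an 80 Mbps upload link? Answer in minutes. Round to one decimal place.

56.8 minutes

Audio total: 216 + 208 = 424 kbps = 0.424 Mbps.
documentary: 8.124 Mbps × 3240 s × 1.01 = 26585.0 Mb
sports highlight package: 25.424 Mbps × 1020 s × 1.01 = 26191.8 Mb
conference talk: 4.224 Mbps × 2280 s × 1.01 = 9727.0 Mb
feature film: 20.324 Mbps × 8640 s × 1.01 = 177355.4 Mb
wedding ceremony recording: 8.524 Mbps × 1980 s × 1.01 = 17046.3 Mb
training video: 7.624 Mbps × 2040 s × 1.01 = 15708.5 Mb
Total: 272613.9 Mb = 34076.7 MB.
At 80 Mbps: 272613.9 / 80 = 3408 s ≈ 56.8 minutes.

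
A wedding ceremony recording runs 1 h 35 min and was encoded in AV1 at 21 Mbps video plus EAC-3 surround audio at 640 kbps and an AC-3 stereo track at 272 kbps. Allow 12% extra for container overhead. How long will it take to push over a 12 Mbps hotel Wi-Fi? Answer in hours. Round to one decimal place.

1 h 35 min = 95 min = 5700 s
Audio total: 640 + 272 = 912 kbps = 0.912 Mbps.
Total bitrate: 21.912 Mbps.
File: 21.912 Mbps × 5700 s = 124898.4 Mb.
With 12% container overhead: ×1.12. → 139886.2 Mb.
At 12 Mbps: 139886.2 / 12 = 11657.2 s ≈ 3.24 hours.

3.2 hours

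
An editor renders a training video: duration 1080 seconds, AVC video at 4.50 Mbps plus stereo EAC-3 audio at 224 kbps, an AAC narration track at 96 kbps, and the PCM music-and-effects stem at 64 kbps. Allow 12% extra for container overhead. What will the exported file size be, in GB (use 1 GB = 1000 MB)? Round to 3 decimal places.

0.738 GB

Audio total: 224 + 96 + 64 = 384 kbps = 0.384 Mbps.
Total bitrate: 4.50 + 0.384 = 4.884 Mbps.
Stream data: 4.884 Mbps × 1080 s = 5274.7 Mb.
With 12% container overhead: ×1.12.
5,908 Mb ÷ 8 = 738.5 MB → 0.7385 GB.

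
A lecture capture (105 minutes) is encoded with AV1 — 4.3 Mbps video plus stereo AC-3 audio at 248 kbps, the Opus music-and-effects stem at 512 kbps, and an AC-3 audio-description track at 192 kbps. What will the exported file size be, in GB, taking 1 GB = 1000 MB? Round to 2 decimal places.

105 min = 6300 s
Audio total: 248 + 512 + 192 = 952 kbps = 0.952 Mbps.
Total bitrate: 4.3 + 0.952 = 5.252 Mbps.
Stream data: 5.252 Mbps × 6300 s = 33087.6 Mb.
33,088 Mb ÷ 8 = 4,136 MB → 4.136 GB.

4.14 GB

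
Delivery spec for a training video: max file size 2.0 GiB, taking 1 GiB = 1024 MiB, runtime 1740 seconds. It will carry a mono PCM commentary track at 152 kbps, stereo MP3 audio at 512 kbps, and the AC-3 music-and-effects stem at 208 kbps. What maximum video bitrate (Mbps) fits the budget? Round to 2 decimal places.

9.00 Mbps

Budget: 2.0 GiB = 17179.9 Mb.
Total bitrate budget: 17179.9 Mb / 1740 s = 9.873 Mbps.
Audio total: 152 + 512 + 208 = 872 kbps = 0.872 Mbps.
Video: 9.873 − 0.872 = 9.001 Mbps.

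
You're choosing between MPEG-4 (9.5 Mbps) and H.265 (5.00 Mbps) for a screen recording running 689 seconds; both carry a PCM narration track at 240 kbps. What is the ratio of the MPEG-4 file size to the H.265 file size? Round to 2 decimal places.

1.86

Audio: 240 kbps = 0.240 Mbps.
MPEG-4: 9.740 Mbps × 689 s = 6710.9 Mb = 0.839 GB.
H.265: 5.240 Mbps × 689 s = 3610.4 Mb = 0.451 GB.
Ratio: 0.839 / 0.451 = 1.859.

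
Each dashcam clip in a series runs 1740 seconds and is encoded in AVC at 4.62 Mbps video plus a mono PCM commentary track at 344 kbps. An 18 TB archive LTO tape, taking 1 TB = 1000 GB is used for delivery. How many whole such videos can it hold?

16671

Audio: 344 kbps = 0.344 Mbps.
Total bitrate: 4.964 Mbps.
Per item: 4.964 Mbps × 1740 s = 8,637 Mb = 1,080 MB.
Capacity: 18 TB = 144,000,000 Mb; 16671.76 items → 16671 complete.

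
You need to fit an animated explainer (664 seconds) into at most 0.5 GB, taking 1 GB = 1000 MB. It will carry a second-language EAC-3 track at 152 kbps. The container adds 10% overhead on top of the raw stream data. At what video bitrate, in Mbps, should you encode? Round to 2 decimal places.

5.32 Mbps

Budget: 0.5 GB = 4000.0 Mb.
Stream payload after overhead: 4000.0 / 1.10 = 3636.4 Mb.
Total bitrate budget: 3636.4 Mb / 664 s = 5.476 Mbps.
Audio: 152 kbps = 0.152 Mbps.
Video: 5.476 − 0.152 = 5.324 Mbps.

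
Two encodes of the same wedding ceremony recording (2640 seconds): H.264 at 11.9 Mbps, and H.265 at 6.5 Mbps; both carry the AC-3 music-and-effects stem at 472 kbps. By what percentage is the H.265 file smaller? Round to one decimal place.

Audio: 472 kbps = 0.472 Mbps.
H.264: 12.372 Mbps × 2640 s = 32662.1 Mb = 4.083 GB.
H.265: 6.972 Mbps × 2640 s = 18406.1 Mb = 2.301 GB.
Reduction: (1 − 2.301/4.083) × 100 = 43.65%.

43.6%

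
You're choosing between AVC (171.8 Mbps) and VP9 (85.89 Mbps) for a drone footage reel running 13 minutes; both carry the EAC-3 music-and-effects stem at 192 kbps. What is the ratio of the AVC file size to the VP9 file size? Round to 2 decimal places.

13 min = 780 s
Audio: 192 kbps = 0.192 Mbps.
AVC: 171.992 Mbps × 780 s = 134153.8 Mb = 15.618 GiB.
VP9: 86.082 Mbps × 780 s = 67144.0 Mb = 7.817 GiB.
Ratio: 15.618 / 7.817 = 1.998.

2.00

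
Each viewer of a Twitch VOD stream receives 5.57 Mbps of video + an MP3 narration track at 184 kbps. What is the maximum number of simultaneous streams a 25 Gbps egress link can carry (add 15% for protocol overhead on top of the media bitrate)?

Audio: 184 kbps = 0.184 Mbps.
Per-viewer media rate: 5.754 Mbps.
On the wire with 15% overhead: 6.617 Mbps.
25 Gbps = 25,000 Mbps; 25,000 / 6.617 = 3778.09 → 3778 viewers.

3778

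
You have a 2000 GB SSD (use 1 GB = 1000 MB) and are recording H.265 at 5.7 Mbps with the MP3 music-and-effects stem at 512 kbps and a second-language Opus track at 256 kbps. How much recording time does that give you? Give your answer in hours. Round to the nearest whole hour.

687 hours

Audio total: 512 + 256 = 768 kbps = 0.768 Mbps.
Total bitrate: 5.7 + 0.768 = 6.468 Mbps.
Capacity: 2000 GB = 16,000,000 Mb.
Recording time: 16,000,000 / 6.468 = 2,473,717 s ≈ 687 hours.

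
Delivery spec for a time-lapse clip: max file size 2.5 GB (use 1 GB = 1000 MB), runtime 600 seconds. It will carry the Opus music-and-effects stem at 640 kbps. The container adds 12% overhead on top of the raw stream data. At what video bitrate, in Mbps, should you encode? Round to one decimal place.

Budget: 2.5 GB = 20000.0 Mb.
Stream payload after overhead: 20000.0 / 1.12 = 17857.1 Mb.
Total bitrate budget: 17857.1 Mb / 600 s = 29.762 Mbps.
Audio: 640 kbps = 0.640 Mbps.
Video: 29.762 − 0.640 = 29.122 Mbps.

29.1 Mbps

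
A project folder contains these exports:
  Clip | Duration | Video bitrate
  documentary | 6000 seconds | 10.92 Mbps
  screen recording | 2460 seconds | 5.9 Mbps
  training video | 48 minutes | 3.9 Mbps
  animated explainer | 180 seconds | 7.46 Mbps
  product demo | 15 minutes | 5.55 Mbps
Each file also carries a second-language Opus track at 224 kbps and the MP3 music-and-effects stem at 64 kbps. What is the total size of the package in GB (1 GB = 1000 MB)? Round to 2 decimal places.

Audio total: 224 + 64 = 288 kbps = 0.288 Mbps.
documentary: 11.208 Mbps × 6000 s = 67248.0 Mb
screen recording: 6.188 Mbps × 2460 s = 15222.5 Mb
training video: 4.188 Mbps × 2880 s = 12061.4 Mb
animated explainer: 7.748 Mbps × 180 s = 1394.6 Mb
product demo: 5.838 Mbps × 900 s = 5254.2 Mb
Total: 101180.8 Mb = 12647.6 MB.
= 12.65 GB.

12.65 GB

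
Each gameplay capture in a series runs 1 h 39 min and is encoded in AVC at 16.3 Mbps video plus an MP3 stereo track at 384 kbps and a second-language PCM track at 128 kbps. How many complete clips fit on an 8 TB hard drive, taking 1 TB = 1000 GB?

640

1 h 39 min = 99 min = 5940 s
Audio total: 384 + 128 = 512 kbps = 0.512 Mbps.
Total bitrate: 16.812 Mbps.
Per item: 16.812 Mbps × 5940 s = 99,863 Mb = 12,483 MB.
Capacity: 8 TB = 64,000,000 Mb; 640.88 items → 640 complete.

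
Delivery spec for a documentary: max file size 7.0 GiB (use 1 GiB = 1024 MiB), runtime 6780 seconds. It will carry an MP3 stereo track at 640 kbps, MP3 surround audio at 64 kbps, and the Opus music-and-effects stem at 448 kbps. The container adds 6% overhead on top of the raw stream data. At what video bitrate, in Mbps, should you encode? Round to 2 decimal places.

Budget: 7.0 GiB = 60129.5 Mb.
Stream payload after overhead: 60129.5 / 1.06 = 56726.0 Mb.
Total bitrate budget: 56726.0 Mb / 6780 s = 8.367 Mbps.
Audio total: 640 + 64 + 448 = 1152 kbps = 1.152 Mbps.
Video: 8.367 − 1.152 = 7.215 Mbps.

7.21 Mbps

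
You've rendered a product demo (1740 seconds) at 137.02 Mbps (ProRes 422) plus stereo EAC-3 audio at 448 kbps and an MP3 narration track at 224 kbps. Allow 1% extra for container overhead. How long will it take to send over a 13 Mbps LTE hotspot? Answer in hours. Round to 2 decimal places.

Audio total: 448 + 224 = 672 kbps = 0.672 Mbps.
Total bitrate: 137.692 Mbps.
File: 137.692 Mbps × 1740 s = 239584.1 Mb.
With 1% container overhead: ×1.01. → 241979.9 Mb.
At 13 Mbps: 241979.9 / 13 = 18613.8 s ≈ 5.17 hours.

5.17 hours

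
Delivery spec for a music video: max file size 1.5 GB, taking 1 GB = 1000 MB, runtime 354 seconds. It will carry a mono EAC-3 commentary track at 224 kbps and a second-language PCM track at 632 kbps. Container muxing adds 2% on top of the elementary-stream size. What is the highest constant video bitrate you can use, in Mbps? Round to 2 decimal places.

Budget: 1.5 GB = 12000.0 Mb.
Stream payload after overhead: 12000.0 / 1.02 = 11764.7 Mb.
Total bitrate budget: 11764.7 Mb / 354 s = 33.234 Mbps.
Audio total: 224 + 632 = 856 kbps = 0.856 Mbps.
Video: 33.234 − 0.856 = 32.378 Mbps.

32.38 Mbps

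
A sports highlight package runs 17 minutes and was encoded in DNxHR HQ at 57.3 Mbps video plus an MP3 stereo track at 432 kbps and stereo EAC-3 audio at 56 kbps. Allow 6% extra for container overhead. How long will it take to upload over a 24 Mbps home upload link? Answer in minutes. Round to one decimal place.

43.4 minutes

17 min = 1020 s
Audio total: 432 + 56 = 488 kbps = 0.488 Mbps.
Total bitrate: 57.788 Mbps.
File: 57.788 Mbps × 1020 s = 58943.8 Mb.
With 6% container overhead: ×1.06. → 62480.4 Mb.
At 24 Mbps: 62480.4 / 24 = 2603.3 s ≈ 43.4 minutes.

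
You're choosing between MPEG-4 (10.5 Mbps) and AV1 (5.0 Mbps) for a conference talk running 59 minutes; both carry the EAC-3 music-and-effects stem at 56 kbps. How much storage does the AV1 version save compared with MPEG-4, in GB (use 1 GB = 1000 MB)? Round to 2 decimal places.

2.43 GB

59 min = 3540 s
Audio: 56 kbps = 0.056 Mbps.
MPEG-4: 10.556 Mbps × 3540 s = 37368.2 Mb = 4.671 GB.
AV1: 5.056 Mbps × 3540 s = 17898.2 Mb = 2.237 GB.
Saving: 4.671 − 2.237 = 2.434 GB.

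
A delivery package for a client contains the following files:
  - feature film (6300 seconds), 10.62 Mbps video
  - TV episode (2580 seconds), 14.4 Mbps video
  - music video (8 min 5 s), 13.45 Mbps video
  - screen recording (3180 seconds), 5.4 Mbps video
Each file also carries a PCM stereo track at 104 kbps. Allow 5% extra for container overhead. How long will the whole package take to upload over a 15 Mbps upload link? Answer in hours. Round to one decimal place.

Audio: 104 kbps = 0.104 Mbps.
feature film: 10.724 Mbps × 6300 s × 1.05 = 70939.3 Mb
TV episode: 14.504 Mbps × 2580 s × 1.05 = 39291.3 Mb
music video: 13.554 Mbps × 485 s × 1.05 = 6902.4 Mb
screen recording: 5.504 Mbps × 3180 s × 1.05 = 18377.9 Mb
Total: 135510.8 Mb = 16938.9 MB.
At 15 Mbps: 135510.8 / 15 = 9034 s ≈ 2.51 hours.

2.5 hours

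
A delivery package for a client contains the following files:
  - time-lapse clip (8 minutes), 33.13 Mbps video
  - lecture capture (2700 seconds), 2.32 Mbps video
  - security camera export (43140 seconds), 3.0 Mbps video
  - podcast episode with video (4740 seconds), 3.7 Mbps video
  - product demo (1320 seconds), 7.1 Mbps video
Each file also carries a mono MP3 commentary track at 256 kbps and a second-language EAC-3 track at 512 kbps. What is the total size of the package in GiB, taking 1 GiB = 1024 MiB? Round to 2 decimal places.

Audio total: 256 + 512 = 768 kbps = 0.768 Mbps.
time-lapse clip: 33.898 Mbps × 480 s = 16271.0 Mb
lecture capture: 3.088 Mbps × 2700 s = 8337.6 Mb
security camera export: 3.768 Mbps × 43140 s = 162551.5 Mb
podcast episode with video: 4.468 Mbps × 4740 s = 21178.3 Mb
product demo: 7.868 Mbps × 1320 s = 10385.8 Mb
Total: 218724.2 Mb = 27340.5 MB.
= 25.46 GiB.

25.46 GiB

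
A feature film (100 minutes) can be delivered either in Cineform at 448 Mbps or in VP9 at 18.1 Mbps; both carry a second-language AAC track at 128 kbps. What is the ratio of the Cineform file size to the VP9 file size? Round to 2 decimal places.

100 min = 6000 s
Audio: 128 kbps = 0.128 Mbps.
Cineform: 448.128 Mbps × 6000 s = 2688768.0 Mb = 313.014 GiB.
VP9: 18.228 Mbps × 6000 s = 109368.0 Mb = 12.732 GiB.
Ratio: 313.014 / 12.732 = 24.585.

24.58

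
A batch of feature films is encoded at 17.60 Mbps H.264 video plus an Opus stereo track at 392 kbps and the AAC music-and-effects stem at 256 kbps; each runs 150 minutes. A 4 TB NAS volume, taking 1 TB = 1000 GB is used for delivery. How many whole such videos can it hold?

150 min = 9000 s
Audio total: 392 + 256 = 648 kbps = 0.648 Mbps.
Total bitrate: 18.248 Mbps.
Per item: 18.248 Mbps × 9000 s = 164,232 Mb = 20,529 MB.
Capacity: 4 TB = 32,000,000 Mb; 194.85 items → 194 complete.

194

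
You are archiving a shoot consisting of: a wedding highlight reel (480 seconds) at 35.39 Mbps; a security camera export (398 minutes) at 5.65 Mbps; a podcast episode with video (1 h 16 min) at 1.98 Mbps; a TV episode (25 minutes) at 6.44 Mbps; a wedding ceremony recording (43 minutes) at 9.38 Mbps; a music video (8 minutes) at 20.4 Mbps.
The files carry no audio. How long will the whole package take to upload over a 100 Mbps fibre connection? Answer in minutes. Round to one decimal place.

wedding highlight reel: 35.390 Mbps × 480 s = 16987.2 Mb
security camera export: 5.650 Mbps × 23880 s = 134922.0 Mb
podcast episode with video: 1.980 Mbps × 4560 s = 9028.8 Mb
TV episode: 6.440 Mbps × 1500 s = 9660.0 Mb
wedding ceremony recording: 9.380 Mbps × 2580 s = 24200.4 Mb
music video: 20.400 Mbps × 480 s = 9792.0 Mb
Total: 204590.4 Mb = 25573.8 MB.
At 100 Mbps: 204590.4 / 100 = 2046 s ≈ 34.1 minutes.

34.1 minutes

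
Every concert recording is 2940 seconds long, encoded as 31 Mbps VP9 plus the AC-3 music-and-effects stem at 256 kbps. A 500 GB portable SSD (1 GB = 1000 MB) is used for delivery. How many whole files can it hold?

43

Audio: 256 kbps = 0.256 Mbps.
Total bitrate: 31.256 Mbps.
Per item: 31.256 Mbps × 2940 s = 91,893 Mb = 11,487 MB.
Capacity: 500 GB = 4,000,000 Mb; 43.53 items → 43 complete.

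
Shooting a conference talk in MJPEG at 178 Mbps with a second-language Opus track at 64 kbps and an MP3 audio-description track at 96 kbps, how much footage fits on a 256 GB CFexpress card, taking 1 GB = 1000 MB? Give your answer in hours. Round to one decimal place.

Audio total: 64 + 96 = 160 kbps = 0.160 Mbps.
Total bitrate: 178 + 0.160 = 178.160 Mbps.
Capacity: 256 GB = 2,048,000 Mb.
Recording time: 2,048,000 / 178.160 = 11,495 s ≈ 3.19 hours.

3.2 hours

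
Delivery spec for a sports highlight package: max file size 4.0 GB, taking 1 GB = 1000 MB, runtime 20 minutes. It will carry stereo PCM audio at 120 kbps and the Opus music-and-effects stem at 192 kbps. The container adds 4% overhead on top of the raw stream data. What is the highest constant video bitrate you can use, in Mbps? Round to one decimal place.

25.3 Mbps

Budget: 4.0 GB = 32000.0 Mb.
Stream payload after overhead: 32000.0 / 1.04 = 30769.2 Mb.
20 min = 1200 s
Total bitrate budget: 30769.2 Mb / 1200 s = 25.641 Mbps.
Audio total: 120 + 192 = 312 kbps = 0.312 Mbps.
Video: 25.641 − 0.312 = 25.329 Mbps.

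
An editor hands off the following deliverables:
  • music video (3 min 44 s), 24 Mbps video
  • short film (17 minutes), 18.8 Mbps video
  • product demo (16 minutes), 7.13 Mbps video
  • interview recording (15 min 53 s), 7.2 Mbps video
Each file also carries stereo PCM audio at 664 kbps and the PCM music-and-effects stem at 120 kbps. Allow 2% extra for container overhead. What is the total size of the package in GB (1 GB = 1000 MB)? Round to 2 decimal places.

5.19 GB

Audio total: 664 + 120 = 784 kbps = 0.784 Mbps.
music video: 24.784 Mbps × 224 s × 1.02 = 5662.6 Mb
short film: 19.584 Mbps × 1020 s × 1.02 = 20375.2 Mb
product demo: 7.914 Mbps × 960 s × 1.02 = 7749.4 Mb
interview recording: 7.984 Mbps × 953 s × 1.02 = 7760.9 Mb
Total: 41548.2 Mb = 5193.5 MB.
= 5.194 GB.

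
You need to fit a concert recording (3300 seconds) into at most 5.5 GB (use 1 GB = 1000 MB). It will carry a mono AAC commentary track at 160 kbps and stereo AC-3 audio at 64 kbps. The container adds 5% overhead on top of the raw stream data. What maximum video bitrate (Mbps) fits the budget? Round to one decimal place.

12.5 Mbps

Budget: 5.5 GB = 44000.0 Mb.
Stream payload after overhead: 44000.0 / 1.05 = 41904.8 Mb.
Total bitrate budget: 41904.8 Mb / 3300 s = 12.698 Mbps.
Audio total: 160 + 64 = 224 kbps = 0.224 Mbps.
Video: 12.698 − 0.224 = 12.474 Mbps.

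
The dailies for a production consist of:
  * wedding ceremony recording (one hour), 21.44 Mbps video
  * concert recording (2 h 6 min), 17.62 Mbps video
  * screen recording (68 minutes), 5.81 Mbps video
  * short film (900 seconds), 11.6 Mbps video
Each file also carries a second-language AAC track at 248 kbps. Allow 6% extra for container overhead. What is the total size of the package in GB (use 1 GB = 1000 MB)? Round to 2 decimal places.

Audio: 248 kbps = 0.248 Mbps.
wedding ceremony recording: 21.688 Mbps × 3600 s × 1.06 = 82761.4 Mb
concert recording: 17.868 Mbps × 7560 s × 1.06 = 143187.0 Mb
screen recording: 6.058 Mbps × 4080 s × 1.06 = 26199.6 Mb
short film: 11.848 Mbps × 900 s × 1.06 = 11303.0 Mb
Total: 263451.0 Mb = 32931.4 MB.
= 32.93 GB.

32.93 GB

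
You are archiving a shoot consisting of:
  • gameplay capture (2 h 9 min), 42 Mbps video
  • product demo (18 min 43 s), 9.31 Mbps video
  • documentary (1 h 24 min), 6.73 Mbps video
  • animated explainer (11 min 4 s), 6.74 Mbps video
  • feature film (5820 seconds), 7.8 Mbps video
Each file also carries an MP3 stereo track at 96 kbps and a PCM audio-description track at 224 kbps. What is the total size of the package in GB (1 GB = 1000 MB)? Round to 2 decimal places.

Audio total: 96 + 224 = 320 kbps = 0.320 Mbps.
gameplay capture: 42.320 Mbps × 7740 s = 327556.8 Mb
product demo: 9.630 Mbps × 1123 s = 10814.5 Mb
documentary: 7.050 Mbps × 5040 s = 35532.0 Mb
animated explainer: 7.060 Mbps × 664 s = 4687.8 Mb
feature film: 8.120 Mbps × 5820 s = 47258.4 Mb
Total: 425849.5 Mb = 53231.2 MB.
= 53.23 GB.

53.23 GB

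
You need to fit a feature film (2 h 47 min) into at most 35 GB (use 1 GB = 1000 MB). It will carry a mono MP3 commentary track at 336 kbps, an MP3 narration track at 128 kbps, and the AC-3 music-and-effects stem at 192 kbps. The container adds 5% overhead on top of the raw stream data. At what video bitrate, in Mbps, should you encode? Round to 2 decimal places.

Budget: 35 GB = 280000.0 Mb.
Stream payload after overhead: 280000.0 / 1.05 = 266666.7 Mb.
2 h 47 min = 167 min = 10020 s
Total bitrate budget: 266666.7 Mb / 10020 s = 26.613 Mbps.
Audio total: 336 + 128 + 192 = 656 kbps = 0.656 Mbps.
Video: 26.613 − 0.656 = 25.957 Mbps.

25.96 Mbps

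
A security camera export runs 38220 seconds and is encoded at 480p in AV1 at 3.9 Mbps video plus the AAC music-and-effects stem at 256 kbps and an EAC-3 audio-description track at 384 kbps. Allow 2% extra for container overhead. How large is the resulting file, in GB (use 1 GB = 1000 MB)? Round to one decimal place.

Audio total: 256 + 384 = 640 kbps = 0.640 Mbps.
Total bitrate: 3.9 + 0.640 = 4.540 Mbps.
Stream data: 4.540 Mbps × 38220 s = 173518.8 Mb.
With 2% container overhead: ×1.02.
176,989 Mb ÷ 8 = 22,124 MB → 22.12 GB.

22.1 GB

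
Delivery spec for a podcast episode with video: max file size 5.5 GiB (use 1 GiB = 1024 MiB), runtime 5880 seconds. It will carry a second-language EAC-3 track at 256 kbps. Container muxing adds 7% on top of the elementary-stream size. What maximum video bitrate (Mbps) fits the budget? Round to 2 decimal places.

Budget: 5.5 GiB = 47244.6 Mb.
Stream payload after overhead: 47244.6 / 1.07 = 44153.9 Mb.
Total bitrate budget: 44153.9 Mb / 5880 s = 7.509 Mbps.
Audio: 256 kbps = 0.256 Mbps.
Video: 7.509 − 0.256 = 7.253 Mbps.

7.25 Mbps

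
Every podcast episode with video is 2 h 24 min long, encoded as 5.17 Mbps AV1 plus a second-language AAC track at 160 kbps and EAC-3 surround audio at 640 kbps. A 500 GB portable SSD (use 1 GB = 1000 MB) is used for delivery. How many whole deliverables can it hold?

77

2 h 24 min = 144 min = 8640 s
Audio total: 160 + 640 = 800 kbps = 0.800 Mbps.
Total bitrate: 5.970 Mbps.
Per item: 5.970 Mbps × 8640 s = 51,581 Mb = 6,448 MB.
Capacity: 500 GB = 4,000,000 Mb; 77.55 items → 77 complete.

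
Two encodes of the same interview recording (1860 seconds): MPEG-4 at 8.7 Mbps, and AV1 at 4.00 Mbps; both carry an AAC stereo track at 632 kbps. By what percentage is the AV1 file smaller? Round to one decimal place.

Audio: 632 kbps = 0.632 Mbps.
MPEG-4: 9.332 Mbps × 1860 s = 17357.5 Mb = 2.170 GB.
AV1: 4.632 Mbps × 1860 s = 8615.5 Mb = 1.077 GB.
Reduction: (1 − 1.077/2.170) × 100 = 50.36%.

50.4%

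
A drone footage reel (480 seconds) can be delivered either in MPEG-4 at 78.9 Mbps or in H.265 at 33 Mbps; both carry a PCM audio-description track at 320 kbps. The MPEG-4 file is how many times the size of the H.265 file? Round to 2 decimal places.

Audio: 320 kbps = 0.320 Mbps.
MPEG-4: 79.220 Mbps × 480 s = 38025.6 Mb = 4.427 GiB.
H.265: 33.320 Mbps × 480 s = 15993.6 Mb = 1.862 GiB.
Ratio: 4.427 / 1.862 = 2.378.

2.38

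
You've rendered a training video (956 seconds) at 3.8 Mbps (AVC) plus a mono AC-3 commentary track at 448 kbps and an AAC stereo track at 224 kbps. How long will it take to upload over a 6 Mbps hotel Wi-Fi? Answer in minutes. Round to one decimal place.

Audio total: 448 + 224 = 672 kbps = 0.672 Mbps.
Total bitrate: 4.472 Mbps.
File: 4.472 Mbps × 956 s = 4275.2 Mb.
At 6 Mbps: 4275.2 / 6 = 712.5 s ≈ 11.9 minutes.

11.9 minutes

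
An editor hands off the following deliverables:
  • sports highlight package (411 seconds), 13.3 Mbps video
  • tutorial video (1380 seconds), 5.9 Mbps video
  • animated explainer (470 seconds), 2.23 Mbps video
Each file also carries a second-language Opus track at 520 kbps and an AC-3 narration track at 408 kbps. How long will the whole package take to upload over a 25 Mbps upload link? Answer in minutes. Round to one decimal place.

Audio total: 520 + 408 = 928 kbps = 0.928 Mbps.
sports highlight package: 14.228 Mbps × 411 s = 5847.7 Mb
tutorial video: 6.828 Mbps × 1380 s = 9422.6 Mb
animated explainer: 3.158 Mbps × 470 s = 1484.3 Mb
Total: 16754.6 Mb = 2094.3 MB.
At 25 Mbps: 16754.6 / 25 = 670 s ≈ 11.2 minutes.

11.2 minutes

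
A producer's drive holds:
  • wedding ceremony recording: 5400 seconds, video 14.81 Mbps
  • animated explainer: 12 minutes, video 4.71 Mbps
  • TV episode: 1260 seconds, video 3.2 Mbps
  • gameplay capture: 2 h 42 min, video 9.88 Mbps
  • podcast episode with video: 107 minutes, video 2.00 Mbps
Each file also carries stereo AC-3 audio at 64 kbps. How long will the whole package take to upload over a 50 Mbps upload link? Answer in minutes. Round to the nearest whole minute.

66 minutes

Audio: 64 kbps = 0.064 Mbps.
wedding ceremony recording: 14.874 Mbps × 5400 s = 80319.6 Mb
animated explainer: 4.774 Mbps × 720 s = 3437.3 Mb
TV episode: 3.264 Mbps × 1260 s = 4112.6 Mb
gameplay capture: 9.944 Mbps × 9720 s = 96655.7 Mb
podcast episode with video: 2.064 Mbps × 6420 s = 13250.9 Mb
Total: 197776.1 Mb = 24722.0 MB.
At 50 Mbps: 197776.1 / 50 = 3956 s ≈ 65.9 minutes.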